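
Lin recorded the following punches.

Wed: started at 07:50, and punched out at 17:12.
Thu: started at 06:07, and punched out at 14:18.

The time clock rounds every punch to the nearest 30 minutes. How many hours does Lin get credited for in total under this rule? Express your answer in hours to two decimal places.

17.50 hours

Wed: in 07:50→08:00, out 17:12→17:00; 9 h 0 min
Thu: in 06:07→06:00, out 14:18→14:30; 8 h 30 min
Total credited: 17 h 30 min.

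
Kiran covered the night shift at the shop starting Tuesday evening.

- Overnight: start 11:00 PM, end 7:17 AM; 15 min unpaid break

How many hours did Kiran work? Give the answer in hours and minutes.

Overnight: 11:00 PM → midnight = 1 h 0 min; midnight → 7:17 AM = 7 h 17 min; span 8 h 17 min; less 15 min break → 8 h 2 min

8 h 2 min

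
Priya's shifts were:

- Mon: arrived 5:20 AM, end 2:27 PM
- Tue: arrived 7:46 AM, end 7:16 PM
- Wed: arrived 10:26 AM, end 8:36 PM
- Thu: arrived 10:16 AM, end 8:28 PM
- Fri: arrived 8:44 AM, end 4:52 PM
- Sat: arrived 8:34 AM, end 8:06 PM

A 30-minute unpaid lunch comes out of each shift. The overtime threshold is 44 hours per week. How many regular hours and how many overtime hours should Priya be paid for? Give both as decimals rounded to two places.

Mon: 5:20 AM–2:27 PM = 9 h 7 min; less 30 min break → 8 h 37 min
Tue: 7:46 AM–7:16 PM = 11 h 30 min; less 30 min break → 11 h 0 min
Wed: 10:26 AM–8:36 PM = 10 h 10 min; less 30 min break → 9 h 40 min
Thu: 10:16 AM–8:28 PM = 10 h 12 min; less 30 min break → 9 h 42 min
Fri: 8:44 AM–4:52 PM = 8 h 8 min; less 30 min break → 7 h 38 min
Sat: 8:34 AM–8:06 PM = 11 h 32 min; less 30 min break → 11 h 2 min
Total worked: 57 h 39 min = 57.65 h.
Threshold 44 h → overtime 13 h 39 min, regular 44 h 0 min.

Regular 44.00 hours, overtime 13.65 hours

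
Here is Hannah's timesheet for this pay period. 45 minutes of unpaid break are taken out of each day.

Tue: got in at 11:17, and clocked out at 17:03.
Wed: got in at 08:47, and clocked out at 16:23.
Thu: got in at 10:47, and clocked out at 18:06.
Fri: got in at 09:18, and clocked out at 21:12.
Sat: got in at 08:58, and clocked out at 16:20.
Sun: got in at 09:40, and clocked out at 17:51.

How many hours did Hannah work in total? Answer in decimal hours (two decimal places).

Tue: 11:17–17:03 = 5 h 46 min; less 45 min break → 5 h 1 min
Wed: 08:47–16:23 = 7 h 36 min; less 45 min break → 6 h 51 min
Thu: 10:47–18:06 = 7 h 19 min; less 45 min break → 6 h 34 min
Fri: 09:18–21:12 = 11 h 54 min; less 45 min break → 11 h 9 min
Sat: 08:58–16:20 = 7 h 22 min; less 45 min break → 6 h 37 min
Sun: 09:40–17:51 = 8 h 11 min; less 45 min break → 7 h 26 min
Total: 5 h 1 min + 6 h 51 min + 6 h 34 min + 11 h 9 min + 6 h 37 min + 7 h 26 min = 43 h 38 min.

43.63 hours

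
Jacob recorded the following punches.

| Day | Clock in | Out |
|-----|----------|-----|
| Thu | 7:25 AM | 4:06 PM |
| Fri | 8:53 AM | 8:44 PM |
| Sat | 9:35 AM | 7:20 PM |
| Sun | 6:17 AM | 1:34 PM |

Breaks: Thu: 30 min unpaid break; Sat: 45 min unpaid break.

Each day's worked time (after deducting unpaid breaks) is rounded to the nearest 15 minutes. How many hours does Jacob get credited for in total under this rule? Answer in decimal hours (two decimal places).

Thu: 7:25 AM–4:06 PM = 8 h 41 min − 30 min = 8 h 11 min → rounds to 8 h 15 min
Fri: 8:53 AM–8:44 PM = 11 h 51 min → rounds to 11 h 45 min
Sat: 9:35 AM–7:20 PM = 9 h 45 min − 45 min = 9 h 0 min → rounds to 9 h 0 min
Sun: 6:17 AM–1:34 PM = 7 h 17 min → rounds to 7 h 15 min
Total credited: 36 h 15 min.

36.25 hours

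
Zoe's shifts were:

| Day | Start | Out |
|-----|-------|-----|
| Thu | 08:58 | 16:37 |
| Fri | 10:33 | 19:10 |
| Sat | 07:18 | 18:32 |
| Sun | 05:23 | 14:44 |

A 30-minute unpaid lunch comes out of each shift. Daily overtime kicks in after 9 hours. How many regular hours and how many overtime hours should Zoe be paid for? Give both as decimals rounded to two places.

Thu: 08:58–16:37 = 7 h 39 min; less 30 min break → 7 h 9 min
Fri: 10:33–19:10 = 8 h 37 min; less 30 min break → 8 h 7 min
Sat: 07:18–18:32 = 11 h 14 min; less 30 min break → 10 h 44 min
Sun: 05:23–14:44 = 9 h 21 min; less 30 min break → 8 h 51 min
Thu reg 7 h 9 min / OT 0 h 0 min; Fri reg 8 h 7 min / OT 0 h 0 min; Sat reg 9 h 0 min / OT 1 h 44 min; Sun reg 8 h 51 min / OT 0 h 0 min.
Totals: regular 33 h 7 min, overtime 1 h 44 min.

Regular 33.12 hours, overtime 1.73 hours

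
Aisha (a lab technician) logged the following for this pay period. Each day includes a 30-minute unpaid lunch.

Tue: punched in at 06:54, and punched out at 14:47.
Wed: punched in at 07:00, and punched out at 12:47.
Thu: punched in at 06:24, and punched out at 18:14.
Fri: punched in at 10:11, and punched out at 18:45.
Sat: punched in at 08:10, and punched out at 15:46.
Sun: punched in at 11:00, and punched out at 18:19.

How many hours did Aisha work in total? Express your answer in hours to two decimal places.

Tue: 06:54–14:47 = 7 h 53 min; less 30 min break → 7 h 23 min
Wed: 07:00–12:47 = 5 h 47 min; less 30 min break → 5 h 17 min
Thu: 06:24–18:14 = 11 h 50 min; less 30 min break → 11 h 20 min
Fri: 10:11–18:45 = 8 h 34 min; less 30 min break → 8 h 4 min
Sat: 08:10–15:46 = 7 h 36 min; less 30 min break → 7 h 6 min
Sun: 11:00–18:19 = 7 h 19 min; less 30 min break → 6 h 49 min
Total: 7 h 23 min + 5 h 17 min + 11 h 20 min + 8 h 4 min + 7 h 6 min + 6 h 49 min = 45 h 59 min.

45.98 hours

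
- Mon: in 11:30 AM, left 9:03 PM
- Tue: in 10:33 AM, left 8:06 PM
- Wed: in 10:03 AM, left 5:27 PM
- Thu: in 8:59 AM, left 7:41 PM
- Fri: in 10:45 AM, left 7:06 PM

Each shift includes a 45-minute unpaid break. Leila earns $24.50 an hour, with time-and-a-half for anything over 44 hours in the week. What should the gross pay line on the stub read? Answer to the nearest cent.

Mon: 11:30 AM–9:03 PM = 9 h 33 min; less 45 min break → 8 h 48 min
Tue: 10:33 AM–8:06 PM = 9 h 33 min; less 45 min break → 8 h 48 min
Wed: 10:03 AM–5:27 PM = 7 h 24 min; less 45 min break → 6 h 39 min
Thu: 8:59 AM–7:41 PM = 10 h 42 min; less 45 min break → 9 h 57 min
Fri: 10:45 AM–7:06 PM = 8 h 21 min; less 45 min break → 7 h 36 min
Total worked: 41 h 48 min = 2508 min.
Regular 41 h 48 min = 2508 min at $24.50/h; overtime 0 h 0 min = 0 min at $36.75/h.
Pay = (2508 × $24.50 + 0 × $36.75) ÷ 60 = $1024.10.

$1024.10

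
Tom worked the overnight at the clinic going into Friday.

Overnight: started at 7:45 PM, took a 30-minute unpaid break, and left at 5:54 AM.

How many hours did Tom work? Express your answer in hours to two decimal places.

9.65 hours

Overnight: 7:45 PM → midnight = 4 h 15 min; midnight → 5:54 AM = 5 h 54 min; span 10 h 9 min; less 30 min break → 9 h 39 min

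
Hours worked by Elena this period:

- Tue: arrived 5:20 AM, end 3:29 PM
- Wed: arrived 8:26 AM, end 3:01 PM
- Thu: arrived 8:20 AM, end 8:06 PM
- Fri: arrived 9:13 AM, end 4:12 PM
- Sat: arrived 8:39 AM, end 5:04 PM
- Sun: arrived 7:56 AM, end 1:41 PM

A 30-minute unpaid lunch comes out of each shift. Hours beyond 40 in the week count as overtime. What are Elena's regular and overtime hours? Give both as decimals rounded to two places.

Tue: 5:20 AM–3:29 PM = 10 h 9 min; less 30 min break → 9 h 39 min
Wed: 8:26 AM–3:01 PM = 6 h 35 min; less 30 min break → 6 h 5 min
Thu: 8:20 AM–8:06 PM = 11 h 46 min; less 30 min break → 11 h 16 min
Fri: 9:13 AM–4:12 PM = 6 h 59 min; less 30 min break → 6 h 29 min
Sat: 8:39 AM–5:04 PM = 8 h 25 min; less 30 min break → 7 h 55 min
Sun: 7:56 AM–1:41 PM = 5 h 45 min; less 30 min break → 5 h 15 min
Total worked: 46 h 39 min = 46.65 h.
Threshold 40 h → overtime 6 h 39 min, regular 40 h 0 min.

Regular 40.00 hours, overtime 6.65 hours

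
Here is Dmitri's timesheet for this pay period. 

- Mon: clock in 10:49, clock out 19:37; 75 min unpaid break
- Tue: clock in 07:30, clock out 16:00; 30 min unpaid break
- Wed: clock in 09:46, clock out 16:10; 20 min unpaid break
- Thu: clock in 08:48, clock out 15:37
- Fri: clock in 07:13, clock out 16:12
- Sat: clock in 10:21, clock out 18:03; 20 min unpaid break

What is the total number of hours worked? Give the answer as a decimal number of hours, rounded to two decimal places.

Mon: 10:49–19:37 = 8 h 48 min; less 75 min break → 7 h 33 min
Tue: 07:30–16:00 = 8 h 30 min; less 30 min break → 8 h 0 min
Wed: 09:46–16:10 = 6 h 24 min; less 20 min break → 6 h 4 min
Thu: 08:48–15:37 = 6 h 49 min
Fri: 07:13–16:12 = 8 h 59 min
Sat: 10:21–18:03 = 7 h 42 min; less 20 min break → 7 h 22 min
Total: 7 h 33 min + 8 h 0 min + 6 h 4 min + 6 h 49 min + 8 h 59 min + 7 h 22 min = 44 h 47 min.

44.78 hours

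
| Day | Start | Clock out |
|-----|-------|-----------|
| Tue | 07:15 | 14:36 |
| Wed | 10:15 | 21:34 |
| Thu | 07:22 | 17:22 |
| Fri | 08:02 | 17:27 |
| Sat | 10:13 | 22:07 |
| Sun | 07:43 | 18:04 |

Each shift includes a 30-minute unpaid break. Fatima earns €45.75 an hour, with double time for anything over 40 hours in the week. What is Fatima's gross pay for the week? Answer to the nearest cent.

Tue: 07:15–14:36 = 7 h 21 min; less 30 min break → 6 h 51 min
Wed: 10:15–21:34 = 11 h 19 min; less 30 min break → 10 h 49 min
Thu: 07:22–17:22 = 10 h 0 min; less 30 min break → 9 h 30 min
Fri: 08:02–17:27 = 9 h 25 min; less 30 min break → 8 h 55 min
Sat: 10:13–22:07 = 11 h 54 min; less 30 min break → 11 h 24 min
Sun: 07:43–18:04 = 10 h 21 min; less 30 min break → 9 h 51 min
Total worked: 57 h 20 min = 3440 min.
Regular 40 h 0 min = 2400 min at €45.75/h; overtime 17 h 20 min = 1040 min at €91.50/h.
Pay = (2400 × €45.75 + 1040 × €91.50) ÷ 60 = €3416.00.

€3416.00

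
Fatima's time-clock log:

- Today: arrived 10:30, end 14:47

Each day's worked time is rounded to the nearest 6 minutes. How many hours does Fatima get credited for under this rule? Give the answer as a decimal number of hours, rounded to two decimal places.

4.30 hours

Today: 10:30–14:47 = 4 h 17 min → rounds to 4 h 18 min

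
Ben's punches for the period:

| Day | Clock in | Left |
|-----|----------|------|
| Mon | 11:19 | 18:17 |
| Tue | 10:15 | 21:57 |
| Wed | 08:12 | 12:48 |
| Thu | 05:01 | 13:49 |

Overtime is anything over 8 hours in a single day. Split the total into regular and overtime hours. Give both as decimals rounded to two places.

Regular 27.57 hours, overtime 4.50 hours

Mon: 11:19–18:17 = 6 h 58 min
Tue: 10:15–21:57 = 11 h 42 min
Wed: 08:12–12:48 = 4 h 36 min
Thu: 05:01–13:49 = 8 h 48 min
Mon reg 6 h 58 min / OT 0 h 0 min; Tue reg 8 h 0 min / OT 3 h 42 min; Wed reg 4 h 36 min / OT 0 h 0 min; Thu reg 8 h 0 min / OT 0 h 48 min.
Totals: regular 27 h 34 min, overtime 4 h 30 min.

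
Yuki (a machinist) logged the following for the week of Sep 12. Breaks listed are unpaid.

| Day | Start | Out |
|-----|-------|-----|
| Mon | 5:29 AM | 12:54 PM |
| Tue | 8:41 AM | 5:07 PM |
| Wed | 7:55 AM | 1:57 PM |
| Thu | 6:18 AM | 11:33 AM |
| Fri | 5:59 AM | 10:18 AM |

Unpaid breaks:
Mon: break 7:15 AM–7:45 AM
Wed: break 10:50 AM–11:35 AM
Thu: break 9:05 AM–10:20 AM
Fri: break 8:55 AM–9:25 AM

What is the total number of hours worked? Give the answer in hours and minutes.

Mon: 5:29 AM–12:54 PM = 7 h 25 min; less 30 min break → 6 h 55 min
Tue: 8:41 AM–5:07 PM = 8 h 26 min
Wed: 7:55 AM–1:57 PM = 6 h 2 min; less 45 min break → 5 h 17 min
Thu: 6:18 AM–11:33 AM = 5 h 15 min; less 75 min break → 4 h 0 min
Fri: 5:59 AM–10:18 AM = 4 h 19 min; less 30 min break → 3 h 49 min
Total: 6 h 55 min + 8 h 26 min + 5 h 17 min + 4 h 0 min + 3 h 49 min = 28 h 27 min.

28 h 27 min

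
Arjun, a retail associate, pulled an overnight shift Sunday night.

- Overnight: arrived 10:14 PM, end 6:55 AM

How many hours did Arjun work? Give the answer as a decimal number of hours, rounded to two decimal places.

8.68 hours

Overnight: 10:14 PM → midnight = 1 h 46 min; midnight → 6:55 AM = 6 h 55 min; span 8 h 41 min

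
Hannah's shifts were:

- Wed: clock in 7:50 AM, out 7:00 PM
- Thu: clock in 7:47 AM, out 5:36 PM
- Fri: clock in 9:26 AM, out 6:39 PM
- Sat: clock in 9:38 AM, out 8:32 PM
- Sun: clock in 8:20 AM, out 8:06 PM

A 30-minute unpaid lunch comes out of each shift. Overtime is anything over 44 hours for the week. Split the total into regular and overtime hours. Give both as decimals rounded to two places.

Regular 44.00 hours, overtime 6.37 hours

Wed: 7:50 AM–7:00 PM = 11 h 10 min; less 30 min break → 10 h 40 min
Thu: 7:47 AM–5:36 PM = 9 h 49 min; less 30 min break → 9 h 19 min
Fri: 9:26 AM–6:39 PM = 9 h 13 min; less 30 min break → 8 h 43 min
Sat: 9:38 AM–8:32 PM = 10 h 54 min; less 30 min break → 10 h 24 min
Sun: 8:20 AM–8:06 PM = 11 h 46 min; less 30 min break → 11 h 16 min
Total worked: 50 h 22 min = 50.37 h.
Threshold 44 h → overtime 6 h 22 min, regular 44 h 0 min.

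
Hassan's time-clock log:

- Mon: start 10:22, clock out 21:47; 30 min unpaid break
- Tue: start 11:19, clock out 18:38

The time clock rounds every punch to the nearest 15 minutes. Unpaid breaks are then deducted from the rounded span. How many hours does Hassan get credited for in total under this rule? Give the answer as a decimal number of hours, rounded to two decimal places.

18.50 hours

Mon: in 10:22→10:15, out 21:47→21:45; 11 h 30 min − 30 min = 11 h 0 min
Tue: in 11:19→11:15, out 18:38→18:45; 7 h 30 min
Total credited: 18 h 30 min.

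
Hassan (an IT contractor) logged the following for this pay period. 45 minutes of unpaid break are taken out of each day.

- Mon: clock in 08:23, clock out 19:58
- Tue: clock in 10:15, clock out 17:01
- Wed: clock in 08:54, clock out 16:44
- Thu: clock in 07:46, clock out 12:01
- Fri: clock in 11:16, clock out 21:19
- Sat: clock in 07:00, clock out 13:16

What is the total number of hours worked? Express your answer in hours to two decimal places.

42.25 hours

Mon: 08:23–19:58 = 11 h 35 min; less 45 min break → 10 h 50 min
Tue: 10:15–17:01 = 6 h 46 min; less 45 min break → 6 h 1 min
Wed: 08:54–16:44 = 7 h 50 min; less 45 min break → 7 h 5 min
Thu: 07:46–12:01 = 4 h 15 min; less 45 min break → 3 h 30 min
Fri: 11:16–21:19 = 10 h 3 min; less 45 min break → 9 h 18 min
Sat: 07:00–13:16 = 6 h 16 min; less 45 min break → 5 h 31 min
Total: 10 h 50 min + 6 h 1 min + 7 h 5 min + 3 h 30 min + 9 h 18 min + 5 h 31 min = 42 h 15 min.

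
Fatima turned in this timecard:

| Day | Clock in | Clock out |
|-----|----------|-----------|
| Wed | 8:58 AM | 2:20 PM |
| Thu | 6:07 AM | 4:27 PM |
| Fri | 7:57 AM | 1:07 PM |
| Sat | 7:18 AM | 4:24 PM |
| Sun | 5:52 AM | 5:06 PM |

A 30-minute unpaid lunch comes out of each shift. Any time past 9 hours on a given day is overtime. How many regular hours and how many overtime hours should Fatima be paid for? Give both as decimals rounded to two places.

Wed: 8:58 AM–2:20 PM = 5 h 22 min; less 30 min break → 4 h 52 min
Thu: 6:07 AM–4:27 PM = 10 h 20 min; less 30 min break → 9 h 50 min
Fri: 7:57 AM–1:07 PM = 5 h 10 min; less 30 min break → 4 h 40 min
Sat: 7:18 AM–4:24 PM = 9 h 6 min; less 30 min break → 8 h 36 min
Sun: 5:52 AM–5:06 PM = 11 h 14 min; less 30 min break → 10 h 44 min
Wed reg 4 h 52 min / OT 0 h 0 min; Thu reg 9 h 0 min / OT 0 h 50 min; Fri reg 4 h 40 min / OT 0 h 0 min; Sat reg 8 h 36 min / OT 0 h 0 min; Sun reg 9 h 0 min / OT 1 h 44 min.
Totals: regular 36 h 8 min, overtime 2 h 34 min.

Regular 36.13 hours, overtime 2.57 hours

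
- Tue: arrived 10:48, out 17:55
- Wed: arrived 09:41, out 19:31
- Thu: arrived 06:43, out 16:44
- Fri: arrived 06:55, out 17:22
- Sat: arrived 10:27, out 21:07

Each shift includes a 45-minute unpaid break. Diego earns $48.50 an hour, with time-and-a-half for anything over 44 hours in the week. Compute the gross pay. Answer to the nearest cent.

Tue: 10:48–17:55 = 7 h 7 min; less 45 min break → 6 h 22 min
Wed: 09:41–19:31 = 9 h 50 min; less 45 min break → 9 h 5 min
Thu: 06:43–16:44 = 10 h 1 min; less 45 min break → 9 h 16 min
Fri: 06:55–17:22 = 10 h 27 min; less 45 min break → 9 h 42 min
Sat: 10:27–21:07 = 10 h 40 min; less 45 min break → 9 h 55 min
Total worked: 44 h 20 min = 2660 min.
Regular 44 h 0 min = 2640 min at $48.50/h; overtime 0 h 20 min = 20 min at $72.75/h.
Pay = (2640 × $48.50 + 20 × $72.75) ÷ 60 = $2158.25.

$2158.25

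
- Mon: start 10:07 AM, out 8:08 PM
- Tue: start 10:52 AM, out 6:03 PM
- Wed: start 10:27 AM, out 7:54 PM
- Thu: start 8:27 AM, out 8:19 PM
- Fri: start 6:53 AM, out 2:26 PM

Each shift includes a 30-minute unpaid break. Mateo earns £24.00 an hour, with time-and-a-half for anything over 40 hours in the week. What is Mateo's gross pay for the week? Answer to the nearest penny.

Mon: 10:07 AM–8:08 PM = 10 h 1 min; less 30 min break → 9 h 31 min
Tue: 10:52 AM–6:03 PM = 7 h 11 min; less 30 min break → 6 h 41 min
Wed: 10:27 AM–7:54 PM = 9 h 27 min; less 30 min break → 8 h 57 min
Thu: 8:27 AM–8:19 PM = 11 h 52 min; less 30 min break → 11 h 22 min
Fri: 6:53 AM–2:26 PM = 7 h 33 min; less 30 min break → 7 h 3 min
Total worked: 43 h 34 min = 2614 min.
Regular 40 h 0 min = 2400 min at £24.00/h; overtime 3 h 34 min = 214 min at £36.00/h.
Pay = (2400 × £24.00 + 214 × £36.00) ÷ 60 = £1088.40.

£1088.40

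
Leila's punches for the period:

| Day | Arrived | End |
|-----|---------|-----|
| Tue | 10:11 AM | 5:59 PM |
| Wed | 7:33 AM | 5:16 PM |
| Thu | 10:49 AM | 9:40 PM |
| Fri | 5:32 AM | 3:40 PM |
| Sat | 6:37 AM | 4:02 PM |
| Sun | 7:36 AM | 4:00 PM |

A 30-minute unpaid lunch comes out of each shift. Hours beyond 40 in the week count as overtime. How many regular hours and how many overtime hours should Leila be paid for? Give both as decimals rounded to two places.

Tue: 10:11 AM–5:59 PM = 7 h 48 min; less 30 min break → 7 h 18 min
Wed: 7:33 AM–5:16 PM = 9 h 43 min; less 30 min break → 9 h 13 min
Thu: 10:49 AM–9:40 PM = 10 h 51 min; less 30 min break → 10 h 21 min
Fri: 5:32 AM–3:40 PM = 10 h 8 min; less 30 min break → 9 h 38 min
Sat: 6:37 AM–4:02 PM = 9 h 25 min; less 30 min break → 8 h 55 min
Sun: 7:36 AM–4:00 PM = 8 h 24 min; less 30 min break → 7 h 54 min
Total worked: 53 h 19 min = 53.32 h.
Threshold 40 h → overtime 13 h 19 min, regular 40 h 0 min.

Regular 40.00 hours, overtime 13.32 hours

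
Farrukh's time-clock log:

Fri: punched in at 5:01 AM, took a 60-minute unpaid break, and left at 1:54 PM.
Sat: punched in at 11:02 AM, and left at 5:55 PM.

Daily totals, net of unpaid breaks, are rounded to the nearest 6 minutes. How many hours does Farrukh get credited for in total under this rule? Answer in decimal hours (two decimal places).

14.80 hours

Fri: 5:01 AM–1:54 PM = 8 h 53 min − 60 min = 7 h 53 min → rounds to 7 h 54 min
Sat: 11:02 AM–5:55 PM = 6 h 53 min → rounds to 6 h 54 min
Total credited: 14 h 48 min.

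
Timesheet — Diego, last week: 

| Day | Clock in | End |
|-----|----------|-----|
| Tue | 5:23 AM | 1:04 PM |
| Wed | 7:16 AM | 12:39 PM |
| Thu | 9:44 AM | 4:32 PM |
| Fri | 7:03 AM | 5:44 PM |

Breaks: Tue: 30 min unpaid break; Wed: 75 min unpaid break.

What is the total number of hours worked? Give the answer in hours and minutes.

Tue: 5:23 AM–1:04 PM = 7 h 41 min; less 30 min break → 7 h 11 min
Wed: 7:16 AM–12:39 PM = 5 h 23 min; less 75 min break → 4 h 8 min
Thu: 9:44 AM–4:32 PM = 6 h 48 min
Fri: 7:03 AM–5:44 PM = 10 h 41 min
Total: 7 h 11 min + 4 h 8 min + 6 h 48 min + 10 h 41 min = 28 h 48 min.

28 h 48 min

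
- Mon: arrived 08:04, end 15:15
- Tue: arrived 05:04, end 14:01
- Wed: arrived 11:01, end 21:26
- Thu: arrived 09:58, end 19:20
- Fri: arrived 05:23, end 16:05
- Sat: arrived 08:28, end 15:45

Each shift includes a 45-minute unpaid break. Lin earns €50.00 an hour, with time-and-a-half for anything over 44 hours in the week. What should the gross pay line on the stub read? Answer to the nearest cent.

€2605.00

Mon: 08:04–15:15 = 7 h 11 min; less 45 min break → 6 h 26 min
Tue: 05:04–14:01 = 8 h 57 min; less 45 min break → 8 h 12 min
Wed: 11:01–21:26 = 10 h 25 min; less 45 min break → 9 h 40 min
Thu: 09:58–19:20 = 9 h 22 min; less 45 min break → 8 h 37 min
Fri: 05:23–16:05 = 10 h 42 min; less 45 min break → 9 h 57 min
Sat: 08:28–15:45 = 7 h 17 min; less 45 min break → 6 h 32 min
Total worked: 49 h 24 min = 2964 min.
Regular 44 h 0 min = 2640 min at €50.00/h; overtime 5 h 24 min = 324 min at €75.00/h.
Pay = (2640 × €50.00 + 324 × €75.00) ÷ 60 = €2605.00.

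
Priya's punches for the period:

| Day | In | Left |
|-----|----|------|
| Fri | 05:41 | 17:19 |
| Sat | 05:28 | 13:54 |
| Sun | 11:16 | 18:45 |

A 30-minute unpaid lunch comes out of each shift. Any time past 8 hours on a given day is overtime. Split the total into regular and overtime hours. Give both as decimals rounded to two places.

Regular 22.92 hours, overtime 3.13 hours

Fri: 05:41–17:19 = 11 h 38 min; less 30 min break → 11 h 8 min
Sat: 05:28–13:54 = 8 h 26 min; less 30 min break → 7 h 56 min
Sun: 11:16–18:45 = 7 h 29 min; less 30 min break → 6 h 59 min
Fri reg 8 h 0 min / OT 3 h 8 min; Sat reg 7 h 56 min / OT 0 h 0 min; Sun reg 6 h 59 min / OT 0 h 0 min.
Totals: regular 22 h 55 min, overtime 3 h 8 min.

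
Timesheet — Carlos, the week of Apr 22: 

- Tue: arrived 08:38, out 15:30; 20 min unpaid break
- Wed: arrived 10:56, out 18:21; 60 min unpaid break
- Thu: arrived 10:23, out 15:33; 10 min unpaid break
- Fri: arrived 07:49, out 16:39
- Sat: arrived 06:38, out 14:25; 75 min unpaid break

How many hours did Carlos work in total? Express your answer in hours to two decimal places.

Tue: 08:38–15:30 = 6 h 52 min; less 20 min break → 6 h 32 min
Wed: 10:56–18:21 = 7 h 25 min; less 60 min break → 6 h 25 min
Thu: 10:23–15:33 = 5 h 10 min; less 10 min break → 5 h 0 min
Fri: 07:49–16:39 = 8 h 50 min
Sat: 06:38–14:25 = 7 h 47 min; less 75 min break → 6 h 32 min
Total: 6 h 32 min + 6 h 25 min + 5 h 0 min + 8 h 50 min + 6 h 32 min = 33 h 19 min.

33.32 hours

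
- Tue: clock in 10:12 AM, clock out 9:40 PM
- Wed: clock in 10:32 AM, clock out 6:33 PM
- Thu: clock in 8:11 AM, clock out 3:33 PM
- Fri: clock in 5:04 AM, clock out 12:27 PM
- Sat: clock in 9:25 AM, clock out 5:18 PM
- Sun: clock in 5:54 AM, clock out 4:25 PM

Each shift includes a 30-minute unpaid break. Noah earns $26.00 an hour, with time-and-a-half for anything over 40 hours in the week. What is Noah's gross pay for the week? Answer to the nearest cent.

$1415.70

Tue: 10:12 AM–9:40 PM = 11 h 28 min; less 30 min break → 10 h 58 min
Wed: 10:32 AM–6:33 PM = 8 h 1 min; less 30 min break → 7 h 31 min
Thu: 8:11 AM–3:33 PM = 7 h 22 min; less 30 min break → 6 h 52 min
Fri: 5:04 AM–12:27 PM = 7 h 23 min; less 30 min break → 6 h 53 min
Sat: 9:25 AM–5:18 PM = 7 h 53 min; less 30 min break → 7 h 23 min
Sun: 5:54 AM–4:25 PM = 10 h 31 min; less 30 min break → 10 h 1 min
Total worked: 49 h 38 min = 2978 min.
Regular 40 h 0 min = 2400 min at $26.00/h; overtime 9 h 38 min = 578 min at $39.00/h.
Pay = (2400 × $26.00 + 578 × $39.00) ÷ 60 = $1415.70.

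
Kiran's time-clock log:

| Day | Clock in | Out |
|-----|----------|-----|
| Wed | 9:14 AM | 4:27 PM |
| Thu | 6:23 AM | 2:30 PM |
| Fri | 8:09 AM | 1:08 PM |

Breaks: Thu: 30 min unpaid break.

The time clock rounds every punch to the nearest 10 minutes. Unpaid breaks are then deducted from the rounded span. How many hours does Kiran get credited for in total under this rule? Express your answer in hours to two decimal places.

20.00 hours

Wed: in 9:14 AM→9:10 AM, out 4:27 PM→4:30 PM; 7 h 20 min
Thu: in 6:23 AM→6:20 AM, out 2:30 PM→2:30 PM; 8 h 10 min − 30 min = 7 h 40 min
Fri: in 8:09 AM→8:10 AM, out 1:08 PM→1:10 PM; 5 h 0 min
Total credited: 20 h 0 min.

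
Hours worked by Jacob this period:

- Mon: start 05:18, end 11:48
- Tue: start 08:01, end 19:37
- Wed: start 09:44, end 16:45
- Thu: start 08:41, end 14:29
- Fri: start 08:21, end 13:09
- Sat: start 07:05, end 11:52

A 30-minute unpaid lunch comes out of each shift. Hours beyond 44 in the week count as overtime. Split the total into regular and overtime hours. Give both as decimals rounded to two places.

Mon: 05:18–11:48 = 6 h 30 min; less 30 min break → 6 h 0 min
Tue: 08:01–19:37 = 11 h 36 min; less 30 min break → 11 h 6 min
Wed: 09:44–16:45 = 7 h 1 min; less 30 min break → 6 h 31 min
Thu: 08:41–14:29 = 5 h 48 min; less 30 min break → 5 h 18 min
Fri: 08:21–13:09 = 4 h 48 min; less 30 min break → 4 h 18 min
Sat: 07:05–11:52 = 4 h 47 min; less 30 min break → 4 h 17 min
Total worked: 37 h 30 min = 37.50 h.
Threshold 44 h → overtime 0 h 0 min, regular 37 h 30 min.

Regular 37.50 hours, overtime 0.00 hours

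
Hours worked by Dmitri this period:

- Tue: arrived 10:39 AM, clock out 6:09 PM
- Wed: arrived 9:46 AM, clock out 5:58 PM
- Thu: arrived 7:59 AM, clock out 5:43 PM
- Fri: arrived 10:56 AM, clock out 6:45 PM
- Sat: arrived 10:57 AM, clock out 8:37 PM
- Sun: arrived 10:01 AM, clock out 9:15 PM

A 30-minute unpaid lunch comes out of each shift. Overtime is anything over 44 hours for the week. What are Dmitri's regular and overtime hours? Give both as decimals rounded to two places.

Regular 44.00 hours, overtime 7.15 hours

Tue: 10:39 AM–6:09 PM = 7 h 30 min; less 30 min break → 7 h 0 min
Wed: 9:46 AM–5:58 PM = 8 h 12 min; less 30 min break → 7 h 42 min
Thu: 7:59 AM–5:43 PM = 9 h 44 min; less 30 min break → 9 h 14 min
Fri: 10:56 AM–6:45 PM = 7 h 49 min; less 30 min break → 7 h 19 min
Sat: 10:57 AM–8:37 PM = 9 h 40 min; less 30 min break → 9 h 10 min
Sun: 10:01 AM–9:15 PM = 11 h 14 min; less 30 min break → 10 h 44 min
Total worked: 51 h 9 min = 51.15 h.
Threshold 44 h → overtime 7 h 9 min, regular 44 h 0 min.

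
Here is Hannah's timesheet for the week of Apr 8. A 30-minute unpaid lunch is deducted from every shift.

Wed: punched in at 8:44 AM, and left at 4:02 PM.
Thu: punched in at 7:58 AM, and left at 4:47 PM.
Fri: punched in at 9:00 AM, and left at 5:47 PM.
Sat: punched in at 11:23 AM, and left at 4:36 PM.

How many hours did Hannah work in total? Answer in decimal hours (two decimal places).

28.12 hours

Wed: 8:44 AM–4:02 PM = 7 h 18 min; less 30 min break → 6 h 48 min
Thu: 7:58 AM–4:47 PM = 8 h 49 min; less 30 min break → 8 h 19 min
Fri: 9:00 AM–5:47 PM = 8 h 47 min; less 30 min break → 8 h 17 min
Sat: 11:23 AM–4:36 PM = 5 h 13 min; less 30 min break → 4 h 43 min
Total: 6 h 48 min + 8 h 19 min + 8 h 17 min + 4 h 43 min = 28 h 7 min.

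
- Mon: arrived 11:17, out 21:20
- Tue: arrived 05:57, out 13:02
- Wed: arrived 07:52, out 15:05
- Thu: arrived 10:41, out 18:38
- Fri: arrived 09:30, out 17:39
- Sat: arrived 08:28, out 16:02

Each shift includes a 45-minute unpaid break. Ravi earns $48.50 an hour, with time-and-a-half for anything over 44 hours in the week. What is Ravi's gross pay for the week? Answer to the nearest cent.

Mon: 11:17–21:20 = 10 h 3 min; less 45 min break → 9 h 18 min
Tue: 05:57–13:02 = 7 h 5 min; less 45 min break → 6 h 20 min
Wed: 07:52–15:05 = 7 h 13 min; less 45 min break → 6 h 28 min
Thu: 10:41–18:38 = 7 h 57 min; less 45 min break → 7 h 12 min
Fri: 09:30–17:39 = 8 h 9 min; less 45 min break → 7 h 24 min
Sat: 08:28–16:02 = 7 h 34 min; less 45 min break → 6 h 49 min
Total worked: 43 h 31 min = 2611 min.
Regular 43 h 31 min = 2611 min at $48.50/h; overtime 0 h 0 min = 0 min at $72.75/h.
Pay = (2611 × $48.50 + 0 × $72.75) ÷ 60 = $2110.56.

$2110.56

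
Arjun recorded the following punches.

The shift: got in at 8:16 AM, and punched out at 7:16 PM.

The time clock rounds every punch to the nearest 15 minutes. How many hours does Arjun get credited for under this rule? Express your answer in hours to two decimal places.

11.00 hours

The shift: in 8:16 AM→8:15 AM, out 7:16 PM→7:15 PM; 11 h 0 min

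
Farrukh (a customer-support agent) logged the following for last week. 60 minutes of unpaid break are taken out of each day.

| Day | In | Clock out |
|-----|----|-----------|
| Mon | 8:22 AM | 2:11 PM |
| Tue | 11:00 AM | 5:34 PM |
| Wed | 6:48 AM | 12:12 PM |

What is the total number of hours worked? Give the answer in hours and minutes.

Mon: 8:22 AM–2:11 PM = 5 h 49 min; less 60 min break → 4 h 49 min
Tue: 11:00 AM–5:34 PM = 6 h 34 min; less 60 min break → 5 h 34 min
Wed: 6:48 AM–12:12 PM = 5 h 24 min; less 60 min break → 4 h 24 min
Total: 4 h 49 min + 5 h 34 min + 4 h 24 min = 14 h 47 min.

14 h 47 min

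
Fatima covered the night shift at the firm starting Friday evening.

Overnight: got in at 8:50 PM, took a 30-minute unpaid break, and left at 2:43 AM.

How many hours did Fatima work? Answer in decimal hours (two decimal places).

Overnight: 8:50 PM → midnight = 3 h 10 min; midnight → 2:43 AM = 2 h 43 min; span 5 h 53 min; less 30 min break → 5 h 23 min

5.38 hours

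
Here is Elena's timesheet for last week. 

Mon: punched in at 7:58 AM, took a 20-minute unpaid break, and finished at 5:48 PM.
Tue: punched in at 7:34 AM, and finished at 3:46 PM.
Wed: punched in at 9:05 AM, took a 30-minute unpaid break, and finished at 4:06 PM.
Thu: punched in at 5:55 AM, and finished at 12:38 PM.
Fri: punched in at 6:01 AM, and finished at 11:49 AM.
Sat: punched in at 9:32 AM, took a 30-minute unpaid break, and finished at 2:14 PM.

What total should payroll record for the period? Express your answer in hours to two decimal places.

Mon: 7:58 AM–5:48 PM = 9 h 50 min; less 20 min break → 9 h 30 min
Tue: 7:34 AM–3:46 PM = 8 h 12 min
Wed: 9:05 AM–4:06 PM = 7 h 1 min; less 30 min break → 6 h 31 min
Thu: 5:55 AM–12:38 PM = 6 h 43 min
Fri: 6:01 AM–11:49 AM = 5 h 48 min
Sat: 9:32 AM–2:14 PM = 4 h 42 min; less 30 min break → 4 h 12 min
Total: 9 h 30 min + 8 h 12 min + 6 h 31 min + 6 h 43 min + 5 h 48 min + 4 h 12 min = 40 h 56 min.

40.93 hours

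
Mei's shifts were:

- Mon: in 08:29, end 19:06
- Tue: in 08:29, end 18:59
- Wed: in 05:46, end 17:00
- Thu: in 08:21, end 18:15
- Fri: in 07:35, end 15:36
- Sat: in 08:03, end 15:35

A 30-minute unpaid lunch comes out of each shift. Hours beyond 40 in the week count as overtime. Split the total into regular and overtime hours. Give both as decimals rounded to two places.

Mon: 08:29–19:06 = 10 h 37 min; less 30 min break → 10 h 7 min
Tue: 08:29–18:59 = 10 h 30 min; less 30 min break → 10 h 0 min
Wed: 05:46–17:00 = 11 h 14 min; less 30 min break → 10 h 44 min
Thu: 08:21–18:15 = 9 h 54 min; less 30 min break → 9 h 24 min
Fri: 07:35–15:36 = 8 h 1 min; less 30 min break → 7 h 31 min
Sat: 08:03–15:35 = 7 h 32 min; less 30 min break → 7 h 2 min
Total worked: 54 h 48 min = 54.80 h.
Threshold 40 h → overtime 14 h 48 min, regular 40 h 0 min.

Regular 40.00 hours, overtime 14.80 hours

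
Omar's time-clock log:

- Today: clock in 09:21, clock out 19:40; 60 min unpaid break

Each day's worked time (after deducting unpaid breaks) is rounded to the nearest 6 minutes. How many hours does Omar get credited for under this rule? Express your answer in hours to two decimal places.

9.30 hours

Today: 09:21–19:40 = 10 h 19 min − 60 min = 9 h 19 min → rounds to 9 h 18 min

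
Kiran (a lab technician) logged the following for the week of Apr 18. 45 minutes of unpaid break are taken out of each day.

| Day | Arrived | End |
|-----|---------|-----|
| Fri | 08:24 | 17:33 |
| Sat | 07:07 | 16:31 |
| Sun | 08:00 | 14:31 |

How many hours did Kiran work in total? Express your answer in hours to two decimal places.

Fri: 08:24–17:33 = 9 h 9 min; less 45 min break → 8 h 24 min
Sat: 07:07–16:31 = 9 h 24 min; less 45 min break → 8 h 39 min
Sun: 08:00–14:31 = 6 h 31 min; less 45 min break → 5 h 46 min
Total: 8 h 24 min + 8 h 39 min + 5 h 46 min = 22 h 49 min.

22.82 hours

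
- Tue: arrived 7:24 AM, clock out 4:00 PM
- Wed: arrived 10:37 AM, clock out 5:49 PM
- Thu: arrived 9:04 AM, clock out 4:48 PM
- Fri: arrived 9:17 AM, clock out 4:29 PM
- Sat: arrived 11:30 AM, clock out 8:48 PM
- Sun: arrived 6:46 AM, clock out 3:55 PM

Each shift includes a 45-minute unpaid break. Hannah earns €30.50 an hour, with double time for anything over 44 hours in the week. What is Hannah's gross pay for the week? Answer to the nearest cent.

€1383.68

Tue: 7:24 AM–4:00 PM = 8 h 36 min; less 45 min break → 7 h 51 min
Wed: 10:37 AM–5:49 PM = 7 h 12 min; less 45 min break → 6 h 27 min
Thu: 9:04 AM–4:48 PM = 7 h 44 min; less 45 min break → 6 h 59 min
Fri: 9:17 AM–4:29 PM = 7 h 12 min; less 45 min break → 6 h 27 min
Sat: 11:30 AM–8:48 PM = 9 h 18 min; less 45 min break → 8 h 33 min
Sun: 6:46 AM–3:55 PM = 9 h 9 min; less 45 min break → 8 h 24 min
Total worked: 44 h 41 min = 2681 min.
Regular 44 h 0 min = 2640 min at €30.50/h; overtime 0 h 41 min = 41 min at €61.00/h.
Pay = (2640 × €30.50 + 41 × €61.00) ÷ 60 = €1383.68.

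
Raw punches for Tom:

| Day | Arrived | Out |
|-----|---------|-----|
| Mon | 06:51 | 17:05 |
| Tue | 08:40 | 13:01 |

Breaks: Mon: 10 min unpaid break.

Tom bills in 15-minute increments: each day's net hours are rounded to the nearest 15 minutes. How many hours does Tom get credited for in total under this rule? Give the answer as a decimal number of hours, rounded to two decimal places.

14.25 hours

Mon: 06:51–17:05 = 10 h 14 min − 10 min = 10 h 4 min → rounds to 10 h 0 min
Tue: 08:40–13:01 = 4 h 21 min → rounds to 4 h 15 min
Total credited: 14 h 15 min.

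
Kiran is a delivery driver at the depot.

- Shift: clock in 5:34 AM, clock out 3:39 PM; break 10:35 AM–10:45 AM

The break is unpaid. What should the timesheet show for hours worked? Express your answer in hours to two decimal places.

9.92 hours

Shift: 5:34 AM–3:39 PM = 10 h 5 min; less 10 min break → 9 h 55 min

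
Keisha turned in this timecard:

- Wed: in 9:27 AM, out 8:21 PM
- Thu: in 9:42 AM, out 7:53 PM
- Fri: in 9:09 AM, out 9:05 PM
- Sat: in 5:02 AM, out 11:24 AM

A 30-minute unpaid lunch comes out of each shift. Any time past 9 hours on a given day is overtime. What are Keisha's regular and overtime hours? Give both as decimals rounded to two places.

Regular 32.87 hours, overtime 4.52 hours

Wed: 9:27 AM–8:21 PM = 10 h 54 min; less 30 min break → 10 h 24 min
Thu: 9:42 AM–7:53 PM = 10 h 11 min; less 30 min break → 9 h 41 min
Fri: 9:09 AM–9:05 PM = 11 h 56 min; less 30 min break → 11 h 26 min
Sat: 5:02 AM–11:24 AM = 6 h 22 min; less 30 min break → 5 h 52 min
Wed reg 9 h 0 min / OT 1 h 24 min; Thu reg 9 h 0 min / OT 0 h 41 min; Fri reg 9 h 0 min / OT 2 h 26 min; Sat reg 5 h 52 min / OT 0 h 0 min.
Totals: regular 32 h 52 min, overtime 4 h 31 min.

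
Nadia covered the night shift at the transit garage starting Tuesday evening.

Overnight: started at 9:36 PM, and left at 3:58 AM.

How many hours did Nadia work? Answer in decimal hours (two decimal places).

Overnight: 9:36 PM → midnight = 2 h 24 min; midnight → 3:58 AM = 3 h 58 min; span 6 h 22 min

6.37 hours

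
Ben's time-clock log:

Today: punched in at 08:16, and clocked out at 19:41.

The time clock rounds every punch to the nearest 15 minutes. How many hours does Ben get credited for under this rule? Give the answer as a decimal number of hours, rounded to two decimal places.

Today: in 08:16→08:15, out 19:41→19:45; 11 h 30 min

11.50 hours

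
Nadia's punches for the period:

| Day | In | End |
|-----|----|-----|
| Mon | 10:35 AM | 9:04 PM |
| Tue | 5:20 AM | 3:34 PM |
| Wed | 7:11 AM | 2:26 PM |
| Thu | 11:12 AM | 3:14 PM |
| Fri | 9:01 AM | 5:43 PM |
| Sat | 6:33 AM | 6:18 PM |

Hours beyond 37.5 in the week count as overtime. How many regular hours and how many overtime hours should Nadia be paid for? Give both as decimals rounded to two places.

Regular 37.50 hours, overtime 14.95 hours

Mon: 10:35 AM–9:04 PM = 10 h 29 min
Tue: 5:20 AM–3:34 PM = 10 h 14 min
Wed: 7:11 AM–2:26 PM = 7 h 15 min
Thu: 11:12 AM–3:14 PM = 4 h 2 min
Fri: 9:01 AM–5:43 PM = 8 h 42 min
Sat: 6:33 AM–6:18 PM = 11 h 45 min
Total worked: 52 h 27 min = 52.45 h.
Threshold 37.5 h → overtime 14 h 57 min, regular 37 h 30 min.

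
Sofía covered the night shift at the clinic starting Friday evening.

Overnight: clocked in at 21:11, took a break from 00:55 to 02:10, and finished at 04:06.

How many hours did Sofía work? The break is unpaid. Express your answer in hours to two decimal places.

Overnight: 21:11 → midnight = 2 h 49 min; midnight → 04:06 = 4 h 6 min; span 6 h 55 min; less 75 min break → 5 h 40 min

5.67 hours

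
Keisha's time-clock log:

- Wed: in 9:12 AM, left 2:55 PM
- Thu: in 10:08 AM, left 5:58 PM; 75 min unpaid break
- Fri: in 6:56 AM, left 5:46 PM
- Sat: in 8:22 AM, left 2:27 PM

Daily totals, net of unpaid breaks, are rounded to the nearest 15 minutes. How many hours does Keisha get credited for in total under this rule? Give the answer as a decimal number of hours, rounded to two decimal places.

Wed: 9:12 AM–2:55 PM = 5 h 43 min → rounds to 5 h 45 min
Thu: 10:08 AM–5:58 PM = 7 h 50 min − 75 min = 6 h 35 min → rounds to 6 h 30 min
Fri: 6:56 AM–5:46 PM = 10 h 50 min → rounds to 10 h 45 min
Sat: 8:22 AM–2:27 PM = 6 h 5 min → rounds to 6 h 0 min
Total credited: 29 h 0 min.

29.00 hours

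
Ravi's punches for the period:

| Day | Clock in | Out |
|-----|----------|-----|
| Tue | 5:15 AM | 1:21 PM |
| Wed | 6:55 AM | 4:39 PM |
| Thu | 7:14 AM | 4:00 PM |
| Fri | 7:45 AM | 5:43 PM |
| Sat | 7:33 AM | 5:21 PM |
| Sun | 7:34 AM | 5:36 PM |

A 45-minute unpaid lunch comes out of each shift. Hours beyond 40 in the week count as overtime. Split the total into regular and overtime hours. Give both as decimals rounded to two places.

Tue: 5:15 AM–1:21 PM = 8 h 6 min; less 45 min break → 7 h 21 min
Wed: 6:55 AM–4:39 PM = 9 h 44 min; less 45 min break → 8 h 59 min
Thu: 7:14 AM–4:00 PM = 8 h 46 min; less 45 min break → 8 h 1 min
Fri: 7:45 AM–5:43 PM = 9 h 58 min; less 45 min break → 9 h 13 min
Sat: 7:33 AM–5:21 PM = 9 h 48 min; less 45 min break → 9 h 3 min
Sun: 7:34 AM–5:36 PM = 10 h 2 min; less 45 min break → 9 h 17 min
Total worked: 51 h 54 min = 51.90 h.
Threshold 40 h → overtime 11 h 54 min, regular 40 h 0 min.

Regular 40.00 hours, overtime 11.90 hours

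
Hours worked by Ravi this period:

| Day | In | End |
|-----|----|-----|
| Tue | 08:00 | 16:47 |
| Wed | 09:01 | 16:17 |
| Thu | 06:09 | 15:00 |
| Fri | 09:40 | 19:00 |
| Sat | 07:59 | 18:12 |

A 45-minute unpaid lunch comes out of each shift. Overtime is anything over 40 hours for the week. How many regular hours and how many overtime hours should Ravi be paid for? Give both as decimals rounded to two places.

Regular 40.00 hours, overtime 0.70 hours

Tue: 08:00–16:47 = 8 h 47 min; less 45 min break → 8 h 2 min
Wed: 09:01–16:17 = 7 h 16 min; less 45 min break → 6 h 31 min
Thu: 06:09–15:00 = 8 h 51 min; less 45 min break → 8 h 6 min
Fri: 09:40–19:00 = 9 h 20 min; less 45 min break → 8 h 35 min
Sat: 07:59–18:12 = 10 h 13 min; less 45 min break → 9 h 28 min
Total worked: 40 h 42 min = 40.70 h.
Threshold 40 h → overtime 0 h 42 min, regular 40 h 0 min.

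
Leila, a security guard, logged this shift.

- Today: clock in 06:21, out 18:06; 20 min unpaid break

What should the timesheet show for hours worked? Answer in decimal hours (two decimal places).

11.42 hours

Today: 06:21–18:06 = 11 h 45 min; less 20 min break → 11 h 25 min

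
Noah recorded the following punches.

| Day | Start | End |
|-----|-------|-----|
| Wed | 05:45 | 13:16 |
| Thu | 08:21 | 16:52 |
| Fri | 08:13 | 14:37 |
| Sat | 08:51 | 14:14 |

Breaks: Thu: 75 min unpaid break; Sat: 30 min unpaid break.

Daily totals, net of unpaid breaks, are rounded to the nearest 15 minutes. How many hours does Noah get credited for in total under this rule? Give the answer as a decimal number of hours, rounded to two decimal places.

26.25 hours

Wed: 05:45–13:16 = 7 h 31 min → rounds to 7 h 30 min
Thu: 08:21–16:52 = 8 h 31 min − 75 min = 7 h 16 min → rounds to 7 h 15 min
Fri: 08:13–14:37 = 6 h 24 min → rounds to 6 h 30 min
Sat: 08:51–14:14 = 5 h 23 min − 30 min = 4 h 53 min → rounds to 5 h 0 min
Total credited: 26 h 15 min.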